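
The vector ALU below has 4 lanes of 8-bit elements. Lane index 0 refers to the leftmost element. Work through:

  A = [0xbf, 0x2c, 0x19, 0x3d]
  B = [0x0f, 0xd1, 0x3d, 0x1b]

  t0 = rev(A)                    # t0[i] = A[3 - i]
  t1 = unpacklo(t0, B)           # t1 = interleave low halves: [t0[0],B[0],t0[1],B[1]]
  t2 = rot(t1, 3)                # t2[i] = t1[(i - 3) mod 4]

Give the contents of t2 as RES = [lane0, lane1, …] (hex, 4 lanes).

  t0: 3d 19 2c bf
  t1: 3d 0f 19 d1
  t2: 0f 19 d1 3d

RES = [ 0x0f  0x19  0xd1  0x3d ]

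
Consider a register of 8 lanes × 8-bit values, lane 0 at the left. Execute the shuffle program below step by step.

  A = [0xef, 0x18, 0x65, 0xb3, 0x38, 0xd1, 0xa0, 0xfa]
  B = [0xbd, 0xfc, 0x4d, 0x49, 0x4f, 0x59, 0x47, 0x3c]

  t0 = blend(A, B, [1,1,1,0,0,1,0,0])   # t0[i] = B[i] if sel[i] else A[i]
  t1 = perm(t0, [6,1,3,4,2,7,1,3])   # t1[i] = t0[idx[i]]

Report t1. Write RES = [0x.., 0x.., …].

→ t0 |bd|fc|4d|b3|38|59|a0|fa|
→ t1 |a0|fc|b3|38|4d|fa|fc|b3|

RES = [ 0xa0  0xfc  0xb3  0x38  0x4d  0xfa  0xfc  0xb3 ]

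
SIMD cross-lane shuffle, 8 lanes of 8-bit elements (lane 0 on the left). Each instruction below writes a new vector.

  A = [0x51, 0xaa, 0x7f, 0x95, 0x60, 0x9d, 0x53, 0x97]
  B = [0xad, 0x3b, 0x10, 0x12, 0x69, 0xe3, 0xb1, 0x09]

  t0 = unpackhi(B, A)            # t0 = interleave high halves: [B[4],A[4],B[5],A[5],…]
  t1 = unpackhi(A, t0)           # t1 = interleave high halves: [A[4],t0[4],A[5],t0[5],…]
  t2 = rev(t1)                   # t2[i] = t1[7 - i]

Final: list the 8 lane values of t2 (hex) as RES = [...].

RES = [ 0x97  0x97  0x09  0x53  0x53  0x9d  0xb1  0x60 ]

t0 = [0x69, 0x60, 0xe3, 0x9d, 0xb1, 0x53, 0x09, 0x97]
t1 = [0x60, 0xb1, 0x9d, 0x53, 0x53, 0x09, 0x97, 0x97]
t2 = [0x97, 0x97, 0x09, 0x53, 0x53, 0x9d, 0xb1, 0x60]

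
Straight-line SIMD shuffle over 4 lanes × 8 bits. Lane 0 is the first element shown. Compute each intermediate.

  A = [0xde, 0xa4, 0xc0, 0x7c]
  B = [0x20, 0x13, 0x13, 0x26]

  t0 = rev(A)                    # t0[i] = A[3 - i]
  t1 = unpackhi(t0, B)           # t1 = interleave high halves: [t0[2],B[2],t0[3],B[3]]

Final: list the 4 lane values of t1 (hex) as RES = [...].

RES = [0xa4, 0x13, 0xde, 0x26]

t0 = [0x7c, 0xc0, 0xa4, 0xde]
t1 = [0xa4, 0x13, 0xde, 0x26]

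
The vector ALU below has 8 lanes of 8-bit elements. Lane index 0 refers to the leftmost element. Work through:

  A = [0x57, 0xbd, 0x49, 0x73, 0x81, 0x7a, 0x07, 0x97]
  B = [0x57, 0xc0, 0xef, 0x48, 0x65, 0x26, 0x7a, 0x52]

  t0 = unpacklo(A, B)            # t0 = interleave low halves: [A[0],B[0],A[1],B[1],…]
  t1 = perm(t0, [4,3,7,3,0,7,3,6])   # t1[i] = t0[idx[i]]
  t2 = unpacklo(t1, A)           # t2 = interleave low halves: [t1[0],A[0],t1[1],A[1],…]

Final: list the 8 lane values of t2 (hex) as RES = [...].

  t0: 57 57 bd c0 49 ef 73 48
  t1: 49 c0 48 c0 57 48 c0 73
  t2: 49 57 c0 bd 48 49 c0 73

RES = [0x49, 0x57, 0xc0, 0xbd, 0x48, 0x49, 0xc0, 0x73]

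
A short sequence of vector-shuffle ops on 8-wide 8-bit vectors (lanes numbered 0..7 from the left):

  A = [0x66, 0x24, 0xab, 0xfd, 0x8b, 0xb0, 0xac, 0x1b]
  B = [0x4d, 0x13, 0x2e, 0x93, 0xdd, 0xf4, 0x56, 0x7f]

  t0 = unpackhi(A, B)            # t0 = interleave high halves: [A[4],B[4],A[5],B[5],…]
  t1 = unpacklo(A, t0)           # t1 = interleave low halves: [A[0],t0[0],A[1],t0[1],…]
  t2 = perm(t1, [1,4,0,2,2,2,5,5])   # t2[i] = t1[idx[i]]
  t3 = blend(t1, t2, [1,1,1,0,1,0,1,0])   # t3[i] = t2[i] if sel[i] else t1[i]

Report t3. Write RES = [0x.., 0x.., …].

RES = [0x8b, 0xab, 0x66, 0xdd, 0x24, 0xb0, 0xb0, 0xf4]

t0 = [0x8b, 0xdd, 0xb0, 0xf4, 0xac, 0x56, 0x1b, 0x7f]
t1 = [0x66, 0x8b, 0x24, 0xdd, 0xab, 0xb0, 0xfd, 0xf4]
t2 = [0x8b, 0xab, 0x66, 0x24, 0x24, 0x24, 0xb0, 0xb0]
t3 = [0x8b, 0xab, 0x66, 0xdd, 0x24, 0xb0, 0xb0, 0xf4]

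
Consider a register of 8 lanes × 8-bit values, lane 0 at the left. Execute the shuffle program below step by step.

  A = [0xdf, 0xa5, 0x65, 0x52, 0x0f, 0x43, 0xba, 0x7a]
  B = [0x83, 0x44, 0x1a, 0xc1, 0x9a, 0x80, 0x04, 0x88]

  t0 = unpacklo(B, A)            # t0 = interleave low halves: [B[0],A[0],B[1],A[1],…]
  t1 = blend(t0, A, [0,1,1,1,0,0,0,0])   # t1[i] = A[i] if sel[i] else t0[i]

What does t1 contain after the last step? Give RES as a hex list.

→ t0 |83|df|44|a5|1a|65|c1|52|
→ t1 |83|a5|65|52|1a|65|c1|52|

RES = [0x83, 0xa5, 0x65, 0x52, 0x1a, 0x65, 0xc1, 0x52]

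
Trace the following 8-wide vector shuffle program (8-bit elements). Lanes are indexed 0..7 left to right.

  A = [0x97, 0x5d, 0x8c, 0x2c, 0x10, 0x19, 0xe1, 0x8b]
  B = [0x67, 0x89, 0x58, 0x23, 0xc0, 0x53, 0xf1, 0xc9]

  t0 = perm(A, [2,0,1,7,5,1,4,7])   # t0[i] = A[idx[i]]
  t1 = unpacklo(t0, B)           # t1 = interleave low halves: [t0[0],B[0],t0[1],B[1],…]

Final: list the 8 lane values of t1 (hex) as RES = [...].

RES = [0x8c, 0x67, 0x97, 0x89, 0x5d, 0x58, 0x8b, 0x23]

t0 = [0x8c, 0x97, 0x5d, 0x8b, 0x19, 0x5d, 0x10, 0x8b]
t1 = [0x8c, 0x67, 0x97, 0x89, 0x5d, 0x58, 0x8b, 0x23]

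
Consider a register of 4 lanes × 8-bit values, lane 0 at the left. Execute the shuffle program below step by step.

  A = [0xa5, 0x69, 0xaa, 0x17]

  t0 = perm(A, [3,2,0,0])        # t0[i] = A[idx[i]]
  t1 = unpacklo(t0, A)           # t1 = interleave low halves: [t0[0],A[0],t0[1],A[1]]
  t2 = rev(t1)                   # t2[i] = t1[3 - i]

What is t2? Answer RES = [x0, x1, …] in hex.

RES = [ 0x69  0xaa  0xa5  0x17 ]

→ t0 |17|aa|a5|a5|
→ t1 |17|a5|aa|69|
→ t2 |69|aa|a5|17|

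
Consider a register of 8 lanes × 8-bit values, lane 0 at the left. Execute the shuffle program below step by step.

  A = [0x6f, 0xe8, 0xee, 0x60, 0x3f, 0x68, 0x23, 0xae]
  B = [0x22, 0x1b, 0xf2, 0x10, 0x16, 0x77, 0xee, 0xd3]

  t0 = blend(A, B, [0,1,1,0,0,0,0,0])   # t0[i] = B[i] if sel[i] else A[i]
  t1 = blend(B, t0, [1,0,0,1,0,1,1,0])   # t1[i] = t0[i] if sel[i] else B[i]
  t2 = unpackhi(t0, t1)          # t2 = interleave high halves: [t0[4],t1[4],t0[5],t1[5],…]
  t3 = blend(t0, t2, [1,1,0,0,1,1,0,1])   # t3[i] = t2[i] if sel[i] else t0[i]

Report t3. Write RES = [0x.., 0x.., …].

RES = [0x3f, 0x16, 0xf2, 0x60, 0x23, 0x23, 0x23, 0xd3]

→ t0 |6f|1b|f2|60|3f|68|23|ae|
→ t1 |6f|1b|f2|60|16|68|23|d3|
→ t2 |3f|16|68|68|23|23|ae|d3|
→ t3 |3f|16|f2|60|23|23|23|d3|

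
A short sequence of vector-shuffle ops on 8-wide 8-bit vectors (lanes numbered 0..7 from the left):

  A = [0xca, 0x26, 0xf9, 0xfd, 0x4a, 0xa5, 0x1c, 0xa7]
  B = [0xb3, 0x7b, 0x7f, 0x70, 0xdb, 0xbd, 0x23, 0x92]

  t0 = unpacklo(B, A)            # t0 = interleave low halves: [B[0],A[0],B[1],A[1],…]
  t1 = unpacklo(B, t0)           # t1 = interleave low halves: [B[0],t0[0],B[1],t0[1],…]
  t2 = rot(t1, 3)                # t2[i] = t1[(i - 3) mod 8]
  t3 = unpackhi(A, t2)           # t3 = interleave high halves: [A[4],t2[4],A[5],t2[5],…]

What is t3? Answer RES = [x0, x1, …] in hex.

  t0: b3 ca 7b 26 7f f9 70 fd
  t1: b3 b3 7b ca 7f 7b 70 26
  t2: 7b 70 26 b3 b3 7b ca 7f
  t3: 4a b3 a5 7b 1c ca a7 7f

RES = [ 0x4a  0xb3  0xa5  0x7b  0x1c  0xca  0xa7  0x7f ]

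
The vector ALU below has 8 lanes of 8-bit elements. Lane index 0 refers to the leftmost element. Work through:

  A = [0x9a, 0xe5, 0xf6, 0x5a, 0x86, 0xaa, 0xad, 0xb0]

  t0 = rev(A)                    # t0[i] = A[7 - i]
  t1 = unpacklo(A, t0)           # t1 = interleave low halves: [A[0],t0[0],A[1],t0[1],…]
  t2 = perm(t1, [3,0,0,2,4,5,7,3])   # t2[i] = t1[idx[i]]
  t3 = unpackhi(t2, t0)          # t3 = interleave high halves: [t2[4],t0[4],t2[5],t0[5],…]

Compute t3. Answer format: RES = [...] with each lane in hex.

→ t0 |b0|ad|aa|86|5a|f6|e5|9a|
→ t1 |9a|b0|e5|ad|f6|aa|5a|86|
→ t2 |ad|9a|9a|e5|f6|aa|86|ad|
→ t3 |f6|5a|aa|f6|86|e5|ad|9a|

RES = [ 0xf6  0x5a  0xaa  0xf6  0x86  0xe5  0xad  0x9a ]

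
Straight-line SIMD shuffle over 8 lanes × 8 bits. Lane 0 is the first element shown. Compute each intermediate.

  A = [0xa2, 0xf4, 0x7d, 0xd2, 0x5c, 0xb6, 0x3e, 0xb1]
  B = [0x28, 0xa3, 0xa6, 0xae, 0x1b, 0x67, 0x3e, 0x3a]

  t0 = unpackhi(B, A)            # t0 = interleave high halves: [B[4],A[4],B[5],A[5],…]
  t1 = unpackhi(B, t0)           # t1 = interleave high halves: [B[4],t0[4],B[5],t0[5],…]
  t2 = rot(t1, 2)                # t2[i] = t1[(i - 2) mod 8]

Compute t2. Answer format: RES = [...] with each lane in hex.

t0 = [0x1b, 0x5c, 0x67, 0xb6, 0x3e, 0x3e, 0x3a, 0xb1]
t1 = [0x1b, 0x3e, 0x67, 0x3e, 0x3e, 0x3a, 0x3a, 0xb1]
t2 = [0x3a, 0xb1, 0x1b, 0x3e, 0x67, 0x3e, 0x3e, 0x3a]

RES = [0x3a, 0xb1, 0x1b, 0x3e, 0x67, 0x3e, 0x3e, 0x3a]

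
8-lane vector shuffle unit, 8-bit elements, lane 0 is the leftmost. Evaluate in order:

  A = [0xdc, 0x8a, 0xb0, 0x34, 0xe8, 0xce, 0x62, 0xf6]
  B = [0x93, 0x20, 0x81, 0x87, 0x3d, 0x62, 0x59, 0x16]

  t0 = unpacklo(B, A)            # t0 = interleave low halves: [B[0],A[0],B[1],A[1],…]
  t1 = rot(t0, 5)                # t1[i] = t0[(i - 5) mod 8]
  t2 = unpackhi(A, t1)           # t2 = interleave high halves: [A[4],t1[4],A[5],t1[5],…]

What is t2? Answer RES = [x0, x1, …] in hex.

→ t0 |93|dc|20|8a|81|b0|87|34|
→ t1 |8a|81|b0|87|34|93|dc|20|
→ t2 |e8|34|ce|93|62|dc|f6|20|

RES = [ 0xe8  0x34  0xce  0x93  0x62  0xdc  0xf6  0x20 ]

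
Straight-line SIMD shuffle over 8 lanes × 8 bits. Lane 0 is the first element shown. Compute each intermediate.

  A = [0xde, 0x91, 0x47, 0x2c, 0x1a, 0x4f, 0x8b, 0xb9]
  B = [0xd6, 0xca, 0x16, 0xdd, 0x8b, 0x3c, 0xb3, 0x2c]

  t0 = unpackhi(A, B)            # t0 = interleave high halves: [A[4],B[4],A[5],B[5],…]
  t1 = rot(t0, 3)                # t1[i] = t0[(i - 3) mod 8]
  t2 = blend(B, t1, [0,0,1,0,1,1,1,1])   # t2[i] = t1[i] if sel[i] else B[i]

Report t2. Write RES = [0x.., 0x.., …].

RES = [ 0xd6  0xca  0x2c  0xdd  0x8b  0x4f  0x3c  0x8b ]

t0 = [0x1a, 0x8b, 0x4f, 0x3c, 0x8b, 0xb3, 0xb9, 0x2c]
t1 = [0xb3, 0xb9, 0x2c, 0x1a, 0x8b, 0x4f, 0x3c, 0x8b]
t2 = [0xd6, 0xca, 0x2c, 0xdd, 0x8b, 0x4f, 0x3c, 0x8b]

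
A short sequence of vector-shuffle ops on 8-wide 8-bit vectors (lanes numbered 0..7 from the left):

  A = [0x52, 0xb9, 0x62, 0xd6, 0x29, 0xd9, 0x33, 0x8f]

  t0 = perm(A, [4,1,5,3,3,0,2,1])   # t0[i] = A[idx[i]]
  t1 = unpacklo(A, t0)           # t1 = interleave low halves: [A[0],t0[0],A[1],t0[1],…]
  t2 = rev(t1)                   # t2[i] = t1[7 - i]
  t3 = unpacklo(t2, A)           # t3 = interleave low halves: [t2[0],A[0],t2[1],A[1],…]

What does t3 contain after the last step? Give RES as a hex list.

RES = [ 0xd6  0x52  0xd6  0xb9  0xd9  0x62  0x62  0xd6 ]

  t0: 29 b9 d9 d6 d6 52 62 b9
  t1: 52 29 b9 b9 62 d9 d6 d6
  t2: d6 d6 d9 62 b9 b9 29 52
  t3: d6 52 d6 b9 d9 62 62 d6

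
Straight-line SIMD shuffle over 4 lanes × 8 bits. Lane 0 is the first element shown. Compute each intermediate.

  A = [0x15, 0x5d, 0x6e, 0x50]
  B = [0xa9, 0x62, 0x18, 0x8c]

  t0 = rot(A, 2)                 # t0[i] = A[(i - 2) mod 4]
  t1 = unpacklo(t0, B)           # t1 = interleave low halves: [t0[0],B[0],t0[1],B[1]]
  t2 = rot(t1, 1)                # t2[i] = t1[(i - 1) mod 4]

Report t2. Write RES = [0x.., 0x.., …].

RES = [ 0x62  0x6e  0xa9  0x50 ]

t0 = [0x6e, 0x50, 0x15, 0x5d]
t1 = [0x6e, 0xa9, 0x50, 0x62]
t2 = [0x62, 0x6e, 0xa9, 0x50]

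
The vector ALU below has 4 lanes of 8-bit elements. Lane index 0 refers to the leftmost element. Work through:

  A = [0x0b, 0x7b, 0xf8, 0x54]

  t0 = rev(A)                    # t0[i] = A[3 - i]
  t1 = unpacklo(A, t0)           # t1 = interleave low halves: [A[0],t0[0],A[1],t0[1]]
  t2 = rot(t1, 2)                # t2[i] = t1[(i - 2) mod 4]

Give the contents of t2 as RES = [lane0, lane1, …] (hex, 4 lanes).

→ t0 |54|f8|7b|0b|
→ t1 |0b|54|7b|f8|
→ t2 |7b|f8|0b|54|

RES = [0x7b, 0xf8, 0x0b, 0x54]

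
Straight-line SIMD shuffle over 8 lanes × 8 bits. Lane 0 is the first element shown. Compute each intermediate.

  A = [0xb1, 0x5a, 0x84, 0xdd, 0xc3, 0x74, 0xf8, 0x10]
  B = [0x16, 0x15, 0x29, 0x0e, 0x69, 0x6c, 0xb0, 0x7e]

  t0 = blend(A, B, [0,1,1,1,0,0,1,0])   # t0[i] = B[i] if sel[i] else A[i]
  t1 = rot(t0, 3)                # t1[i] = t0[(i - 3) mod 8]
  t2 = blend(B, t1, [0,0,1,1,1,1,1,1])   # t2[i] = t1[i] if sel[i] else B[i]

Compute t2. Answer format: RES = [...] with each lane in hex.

  t0: b1 15 29 0e c3 74 b0 10
  t1: 74 b0 10 b1 15 29 0e c3
  t2: 16 15 10 b1 15 29 0e c3

RES = [0x16, 0x15, 0x10, 0xb1, 0x15, 0x29, 0x0e, 0xc3]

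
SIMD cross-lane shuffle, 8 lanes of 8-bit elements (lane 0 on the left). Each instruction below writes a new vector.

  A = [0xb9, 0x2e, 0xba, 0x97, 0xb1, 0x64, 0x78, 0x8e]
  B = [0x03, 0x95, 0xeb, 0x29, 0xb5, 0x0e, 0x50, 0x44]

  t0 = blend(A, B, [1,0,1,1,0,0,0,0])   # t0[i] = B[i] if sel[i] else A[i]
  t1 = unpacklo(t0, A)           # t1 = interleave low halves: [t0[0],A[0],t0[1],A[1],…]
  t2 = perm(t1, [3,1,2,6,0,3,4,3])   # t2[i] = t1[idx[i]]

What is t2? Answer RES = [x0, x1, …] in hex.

RES = [ 0x2e  0xb9  0x2e  0x29  0x03  0x2e  0xeb  0x2e ]

t0 = [0x03, 0x2e, 0xeb, 0x29, 0xb1, 0x64, 0x78, 0x8e]
t1 = [0x03, 0xb9, 0x2e, 0x2e, 0xeb, 0xba, 0x29, 0x97]
t2 = [0x2e, 0xb9, 0x2e, 0x29, 0x03, 0x2e, 0xeb, 0x2e]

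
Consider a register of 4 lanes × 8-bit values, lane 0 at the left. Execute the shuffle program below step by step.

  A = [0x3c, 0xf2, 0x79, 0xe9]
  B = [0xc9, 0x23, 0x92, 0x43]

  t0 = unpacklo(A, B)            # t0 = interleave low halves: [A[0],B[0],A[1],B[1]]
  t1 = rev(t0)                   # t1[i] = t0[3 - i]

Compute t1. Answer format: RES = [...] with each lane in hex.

RES = [0x23, 0xf2, 0xc9, 0x3c]

  t0: 3c c9 f2 23
  t1: 23 f2 c9 3c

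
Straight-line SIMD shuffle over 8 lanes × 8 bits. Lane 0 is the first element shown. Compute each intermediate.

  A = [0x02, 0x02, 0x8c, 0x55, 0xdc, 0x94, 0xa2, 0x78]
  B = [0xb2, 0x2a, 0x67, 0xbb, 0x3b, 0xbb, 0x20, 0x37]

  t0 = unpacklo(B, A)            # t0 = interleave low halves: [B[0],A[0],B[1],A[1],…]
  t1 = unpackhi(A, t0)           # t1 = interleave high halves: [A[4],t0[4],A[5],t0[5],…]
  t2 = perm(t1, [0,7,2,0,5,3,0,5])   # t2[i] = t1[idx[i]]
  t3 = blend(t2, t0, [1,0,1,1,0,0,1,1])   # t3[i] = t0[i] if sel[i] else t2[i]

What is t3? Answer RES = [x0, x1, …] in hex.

→ t0 |b2|02|2a|02|67|8c|bb|55|
→ t1 |dc|67|94|8c|a2|bb|78|55|
→ t2 |dc|55|94|dc|bb|8c|dc|bb|
→ t3 |b2|55|2a|02|bb|8c|bb|55|

RES = [0xb2, 0x55, 0x2a, 0x02, 0xbb, 0x8c, 0xbb, 0x55]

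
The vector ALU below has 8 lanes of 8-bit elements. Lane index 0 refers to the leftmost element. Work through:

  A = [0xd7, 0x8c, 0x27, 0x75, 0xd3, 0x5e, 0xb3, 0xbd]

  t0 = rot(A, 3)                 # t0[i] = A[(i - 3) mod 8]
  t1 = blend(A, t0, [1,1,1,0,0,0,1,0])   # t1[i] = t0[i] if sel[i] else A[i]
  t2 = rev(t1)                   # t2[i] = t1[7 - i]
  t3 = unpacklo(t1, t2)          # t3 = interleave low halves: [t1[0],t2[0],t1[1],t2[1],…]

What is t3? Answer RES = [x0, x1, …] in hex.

→ t0 |5e|b3|bd|d7|8c|27|75|d3|
→ t1 |5e|b3|bd|75|d3|5e|75|bd|
→ t2 |bd|75|5e|d3|75|bd|b3|5e|
→ t3 |5e|bd|b3|75|bd|5e|75|d3|

RES = [ 0x5e  0xbd  0xb3  0x75  0xbd  0x5e  0x75  0xd3 ]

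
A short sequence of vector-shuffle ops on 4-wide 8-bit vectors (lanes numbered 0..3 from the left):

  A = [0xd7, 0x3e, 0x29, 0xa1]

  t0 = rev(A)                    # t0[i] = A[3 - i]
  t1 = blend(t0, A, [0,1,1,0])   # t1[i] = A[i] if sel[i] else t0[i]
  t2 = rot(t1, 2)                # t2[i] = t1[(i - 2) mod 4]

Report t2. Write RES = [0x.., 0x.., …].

RES = [0x29, 0xd7, 0xa1, 0x3e]

→ t0 |a1|29|3e|d7|
→ t1 |a1|3e|29|d7|
→ t2 |29|d7|a1|3e|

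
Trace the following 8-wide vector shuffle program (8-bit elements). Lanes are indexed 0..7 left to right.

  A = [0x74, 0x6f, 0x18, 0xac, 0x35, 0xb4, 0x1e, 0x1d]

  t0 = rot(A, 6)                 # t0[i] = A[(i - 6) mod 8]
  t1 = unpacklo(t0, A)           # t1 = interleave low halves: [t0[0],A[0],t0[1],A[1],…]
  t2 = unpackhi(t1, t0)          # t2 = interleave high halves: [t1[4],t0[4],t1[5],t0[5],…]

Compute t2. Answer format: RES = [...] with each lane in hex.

RES = [ 0x35  0x1e  0x18  0x1d  0xb4  0x74  0xac  0x6f ]

t0 = [0x18, 0xac, 0x35, 0xb4, 0x1e, 0x1d, 0x74, 0x6f]
t1 = [0x18, 0x74, 0xac, 0x6f, 0x35, 0x18, 0xb4, 0xac]
t2 = [0x35, 0x1e, 0x18, 0x1d, 0xb4, 0x74, 0xac, 0x6f]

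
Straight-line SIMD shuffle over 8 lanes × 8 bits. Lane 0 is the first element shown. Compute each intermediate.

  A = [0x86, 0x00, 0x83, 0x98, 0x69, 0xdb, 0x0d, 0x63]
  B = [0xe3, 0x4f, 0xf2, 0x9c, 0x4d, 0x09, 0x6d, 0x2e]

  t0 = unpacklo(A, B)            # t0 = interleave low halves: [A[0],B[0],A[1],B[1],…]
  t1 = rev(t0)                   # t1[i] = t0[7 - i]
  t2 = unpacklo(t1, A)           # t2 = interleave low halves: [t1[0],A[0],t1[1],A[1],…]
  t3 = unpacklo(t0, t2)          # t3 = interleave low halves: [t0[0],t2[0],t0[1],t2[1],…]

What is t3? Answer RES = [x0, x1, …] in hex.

t0 = [0x86, 0xe3, 0x00, 0x4f, 0x83, 0xf2, 0x98, 0x9c]
t1 = [0x9c, 0x98, 0xf2, 0x83, 0x4f, 0x00, 0xe3, 0x86]
t2 = [0x9c, 0x86, 0x98, 0x00, 0xf2, 0x83, 0x83, 0x98]
t3 = [0x86, 0x9c, 0xe3, 0x86, 0x00, 0x98, 0x4f, 0x00]

RES = [0x86, 0x9c, 0xe3, 0x86, 0x00, 0x98, 0x4f, 0x00]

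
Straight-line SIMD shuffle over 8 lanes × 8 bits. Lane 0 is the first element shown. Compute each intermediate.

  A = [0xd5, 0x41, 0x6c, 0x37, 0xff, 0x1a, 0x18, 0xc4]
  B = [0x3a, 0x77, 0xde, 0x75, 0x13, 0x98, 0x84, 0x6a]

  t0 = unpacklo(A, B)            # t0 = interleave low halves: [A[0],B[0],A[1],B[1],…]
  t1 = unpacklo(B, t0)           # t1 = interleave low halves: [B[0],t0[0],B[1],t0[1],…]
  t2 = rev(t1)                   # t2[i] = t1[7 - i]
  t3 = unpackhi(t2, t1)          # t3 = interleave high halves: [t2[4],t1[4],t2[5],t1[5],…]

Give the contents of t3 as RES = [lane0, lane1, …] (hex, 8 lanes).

RES = [0x3a, 0xde, 0x77, 0x41, 0xd5, 0x75, 0x3a, 0x77]

  t0: d5 3a 41 77 6c de 37 75
  t1: 3a d5 77 3a de 41 75 77
  t2: 77 75 41 de 3a 77 d5 3a
  t3: 3a de 77 41 d5 75 3a 77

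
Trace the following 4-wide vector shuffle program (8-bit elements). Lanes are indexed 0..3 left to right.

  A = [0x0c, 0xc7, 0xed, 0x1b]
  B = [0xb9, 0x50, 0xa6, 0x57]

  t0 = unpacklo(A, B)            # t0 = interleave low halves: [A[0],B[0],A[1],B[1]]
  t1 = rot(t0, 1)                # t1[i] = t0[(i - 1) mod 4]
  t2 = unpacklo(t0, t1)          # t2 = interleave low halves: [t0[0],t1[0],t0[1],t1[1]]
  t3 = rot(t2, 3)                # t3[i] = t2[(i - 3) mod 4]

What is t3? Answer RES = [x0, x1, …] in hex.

  t0: 0c b9 c7 50
  t1: 50 0c b9 c7
  t2: 0c 50 b9 0c
  t3: 50 b9 0c 0c

RES = [0x50, 0xb9, 0x0c, 0x0c]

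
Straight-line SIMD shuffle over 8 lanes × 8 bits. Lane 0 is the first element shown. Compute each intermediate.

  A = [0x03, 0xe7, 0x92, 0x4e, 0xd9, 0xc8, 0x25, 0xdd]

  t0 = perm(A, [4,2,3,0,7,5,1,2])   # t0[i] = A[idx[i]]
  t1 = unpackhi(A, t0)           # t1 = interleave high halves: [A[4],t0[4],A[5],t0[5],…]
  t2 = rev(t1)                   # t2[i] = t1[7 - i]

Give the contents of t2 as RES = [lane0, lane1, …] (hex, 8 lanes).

t0 = [0xd9, 0x92, 0x4e, 0x03, 0xdd, 0xc8, 0xe7, 0x92]
t1 = [0xd9, 0xdd, 0xc8, 0xc8, 0x25, 0xe7, 0xdd, 0x92]
t2 = [0x92, 0xdd, 0xe7, 0x25, 0xc8, 0xc8, 0xdd, 0xd9]

RES = [0x92, 0xdd, 0xe7, 0x25, 0xc8, 0xc8, 0xdd, 0xd9]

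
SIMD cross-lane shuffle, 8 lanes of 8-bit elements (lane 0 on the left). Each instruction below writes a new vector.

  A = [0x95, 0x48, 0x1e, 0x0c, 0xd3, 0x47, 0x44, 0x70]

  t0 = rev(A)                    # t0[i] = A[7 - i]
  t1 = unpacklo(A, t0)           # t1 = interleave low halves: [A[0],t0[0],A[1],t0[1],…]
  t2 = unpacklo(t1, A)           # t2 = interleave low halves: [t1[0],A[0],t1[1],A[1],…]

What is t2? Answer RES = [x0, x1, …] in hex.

RES = [ 0x95  0x95  0x70  0x48  0x48  0x1e  0x44  0x0c ]

  t0: 70 44 47 d3 0c 1e 48 95
  t1: 95 70 48 44 1e 47 0c d3
  t2: 95 95 70 48 48 1e 44 0c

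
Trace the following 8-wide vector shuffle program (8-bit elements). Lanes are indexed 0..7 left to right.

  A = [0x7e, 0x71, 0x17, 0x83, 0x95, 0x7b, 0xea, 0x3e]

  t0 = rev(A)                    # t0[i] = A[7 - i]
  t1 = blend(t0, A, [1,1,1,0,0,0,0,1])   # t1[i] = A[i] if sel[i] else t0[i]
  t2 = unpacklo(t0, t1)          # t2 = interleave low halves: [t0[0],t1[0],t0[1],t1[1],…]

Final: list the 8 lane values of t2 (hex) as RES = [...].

t0 = [0x3e, 0xea, 0x7b, 0x95, 0x83, 0x17, 0x71, 0x7e]
t1 = [0x7e, 0x71, 0x17, 0x95, 0x83, 0x17, 0x71, 0x3e]
t2 = [0x3e, 0x7e, 0xea, 0x71, 0x7b, 0x17, 0x95, 0x95]

RES = [ 0x3e  0x7e  0xea  0x71  0x7b  0x17  0x95  0x95 ]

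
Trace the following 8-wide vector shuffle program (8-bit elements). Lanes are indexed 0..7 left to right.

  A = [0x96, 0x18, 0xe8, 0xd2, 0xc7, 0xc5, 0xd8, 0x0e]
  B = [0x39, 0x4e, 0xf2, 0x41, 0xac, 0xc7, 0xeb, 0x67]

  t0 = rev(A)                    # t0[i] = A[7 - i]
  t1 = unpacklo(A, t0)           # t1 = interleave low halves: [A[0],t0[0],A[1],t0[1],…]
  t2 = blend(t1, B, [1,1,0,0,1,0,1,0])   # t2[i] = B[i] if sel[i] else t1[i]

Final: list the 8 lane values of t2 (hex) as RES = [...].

RES = [ 0x39  0x4e  0x18  0xd8  0xac  0xc5  0xeb  0xc7 ]

  t0: 0e d8 c5 c7 d2 e8 18 96
  t1: 96 0e 18 d8 e8 c5 d2 c7
  t2: 39 4e 18 d8 ac c5 eb c7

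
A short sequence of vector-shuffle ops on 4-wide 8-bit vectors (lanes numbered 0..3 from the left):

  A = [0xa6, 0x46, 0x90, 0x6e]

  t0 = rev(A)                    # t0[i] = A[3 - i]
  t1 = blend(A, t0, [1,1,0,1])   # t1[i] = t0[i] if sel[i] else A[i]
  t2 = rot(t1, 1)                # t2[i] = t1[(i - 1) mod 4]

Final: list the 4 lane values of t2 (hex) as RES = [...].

t0 = [0x6e, 0x90, 0x46, 0xa6]
t1 = [0x6e, 0x90, 0x90, 0xa6]
t2 = [0xa6, 0x6e, 0x90, 0x90]

RES = [0xa6, 0x6e, 0x90, 0x90]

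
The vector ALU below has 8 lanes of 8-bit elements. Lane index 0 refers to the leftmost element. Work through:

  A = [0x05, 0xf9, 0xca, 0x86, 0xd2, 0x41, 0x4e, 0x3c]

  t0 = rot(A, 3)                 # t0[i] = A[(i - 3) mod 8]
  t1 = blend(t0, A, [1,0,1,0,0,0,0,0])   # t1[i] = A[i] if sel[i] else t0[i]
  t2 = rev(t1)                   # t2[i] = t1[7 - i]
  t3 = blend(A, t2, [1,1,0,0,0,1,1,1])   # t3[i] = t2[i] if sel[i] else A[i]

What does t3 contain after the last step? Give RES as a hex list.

RES = [ 0xd2  0x86  0xca  0x86  0xd2  0xca  0x4e  0x05 ]

t0 = [0x41, 0x4e, 0x3c, 0x05, 0xf9, 0xca, 0x86, 0xd2]
t1 = [0x05, 0x4e, 0xca, 0x05, 0xf9, 0xca, 0x86, 0xd2]
t2 = [0xd2, 0x86, 0xca, 0xf9, 0x05, 0xca, 0x4e, 0x05]
t3 = [0xd2, 0x86, 0xca, 0x86, 0xd2, 0xca, 0x4e, 0x05]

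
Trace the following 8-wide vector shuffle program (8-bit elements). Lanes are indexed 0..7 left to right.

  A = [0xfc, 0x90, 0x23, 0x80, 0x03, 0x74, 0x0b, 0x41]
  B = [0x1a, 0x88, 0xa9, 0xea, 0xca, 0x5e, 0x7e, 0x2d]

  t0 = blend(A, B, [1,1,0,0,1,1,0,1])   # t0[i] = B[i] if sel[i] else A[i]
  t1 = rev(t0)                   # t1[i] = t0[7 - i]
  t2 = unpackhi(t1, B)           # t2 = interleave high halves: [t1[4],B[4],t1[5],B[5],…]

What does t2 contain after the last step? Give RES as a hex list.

RES = [0x80, 0xca, 0x23, 0x5e, 0x88, 0x7e, 0x1a, 0x2d]

→ t0 |1a|88|23|80|ca|5e|0b|2d|
→ t1 |2d|0b|5e|ca|80|23|88|1a|
→ t2 |80|ca|23|5e|88|7e|1a|2d|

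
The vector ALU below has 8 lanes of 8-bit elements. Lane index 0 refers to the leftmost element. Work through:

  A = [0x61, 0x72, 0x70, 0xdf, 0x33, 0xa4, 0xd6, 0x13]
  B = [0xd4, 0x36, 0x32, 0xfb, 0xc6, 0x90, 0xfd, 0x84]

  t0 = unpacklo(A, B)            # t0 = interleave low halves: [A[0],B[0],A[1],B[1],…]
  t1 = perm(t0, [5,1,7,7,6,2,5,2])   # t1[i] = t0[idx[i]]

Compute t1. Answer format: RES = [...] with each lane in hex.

→ t0 |61|d4|72|36|70|32|df|fb|
→ t1 |32|d4|fb|fb|df|72|32|72|

RES = [0x32, 0xd4, 0xfb, 0xfb, 0xdf, 0x72, 0x32, 0x72]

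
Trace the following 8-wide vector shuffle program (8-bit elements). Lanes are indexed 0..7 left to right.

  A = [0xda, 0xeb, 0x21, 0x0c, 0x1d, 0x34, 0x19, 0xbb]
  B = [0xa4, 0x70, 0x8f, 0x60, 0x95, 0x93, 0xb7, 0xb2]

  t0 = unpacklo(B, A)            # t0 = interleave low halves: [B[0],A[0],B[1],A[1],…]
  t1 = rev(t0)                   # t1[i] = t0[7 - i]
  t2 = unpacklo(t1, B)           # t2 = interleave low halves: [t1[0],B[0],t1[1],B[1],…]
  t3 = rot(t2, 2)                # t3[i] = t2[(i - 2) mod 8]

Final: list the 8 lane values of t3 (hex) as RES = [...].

RES = [ 0x8f  0x60  0x0c  0xa4  0x60  0x70  0x21  0x8f ]

→ t0 |a4|da|70|eb|8f|21|60|0c|
→ t1 |0c|60|21|8f|eb|70|da|a4|
→ t2 |0c|a4|60|70|21|8f|8f|60|
→ t3 |8f|60|0c|a4|60|70|21|8f|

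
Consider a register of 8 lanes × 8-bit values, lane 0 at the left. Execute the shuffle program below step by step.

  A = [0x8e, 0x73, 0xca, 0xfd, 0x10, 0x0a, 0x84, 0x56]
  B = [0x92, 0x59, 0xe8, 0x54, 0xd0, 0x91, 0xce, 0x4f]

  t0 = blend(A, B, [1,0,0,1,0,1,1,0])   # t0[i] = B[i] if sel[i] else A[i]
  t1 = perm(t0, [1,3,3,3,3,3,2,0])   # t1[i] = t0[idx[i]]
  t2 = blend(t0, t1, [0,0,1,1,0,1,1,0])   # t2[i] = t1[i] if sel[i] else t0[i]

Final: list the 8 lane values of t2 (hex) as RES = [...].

  t0: 92 73 ca 54 10 91 ce 56
  t1: 73 54 54 54 54 54 ca 92
  t2: 92 73 54 54 10 54 ca 56

RES = [0x92, 0x73, 0x54, 0x54, 0x10, 0x54, 0xca, 0x56]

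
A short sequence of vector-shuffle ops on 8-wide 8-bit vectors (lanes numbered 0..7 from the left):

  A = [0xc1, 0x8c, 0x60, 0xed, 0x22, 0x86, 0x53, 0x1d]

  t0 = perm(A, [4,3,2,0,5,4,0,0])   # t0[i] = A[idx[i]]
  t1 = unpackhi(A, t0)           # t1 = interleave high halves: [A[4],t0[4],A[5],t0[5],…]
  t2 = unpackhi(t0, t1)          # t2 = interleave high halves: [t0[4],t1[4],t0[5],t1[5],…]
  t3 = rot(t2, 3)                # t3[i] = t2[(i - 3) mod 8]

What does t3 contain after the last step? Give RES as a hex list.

t0 = [0x22, 0xed, 0x60, 0xc1, 0x86, 0x22, 0xc1, 0xc1]
t1 = [0x22, 0x86, 0x86, 0x22, 0x53, 0xc1, 0x1d, 0xc1]
t2 = [0x86, 0x53, 0x22, 0xc1, 0xc1, 0x1d, 0xc1, 0xc1]
t3 = [0x1d, 0xc1, 0xc1, 0x86, 0x53, 0x22, 0xc1, 0xc1]

RES = [0x1d, 0xc1, 0xc1, 0x86, 0x53, 0x22, 0xc1, 0xc1]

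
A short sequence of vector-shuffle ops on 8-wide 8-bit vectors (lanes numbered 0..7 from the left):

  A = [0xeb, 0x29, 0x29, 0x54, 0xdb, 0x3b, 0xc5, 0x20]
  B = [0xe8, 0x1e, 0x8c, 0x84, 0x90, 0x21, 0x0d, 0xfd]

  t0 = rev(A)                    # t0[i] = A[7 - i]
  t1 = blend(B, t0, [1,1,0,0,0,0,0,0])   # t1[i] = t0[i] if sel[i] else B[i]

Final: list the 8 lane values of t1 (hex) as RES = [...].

RES = [ 0x20  0xc5  0x8c  0x84  0x90  0x21  0x0d  0xfd ]

  t0: 20 c5 3b db 54 29 29 eb
  t1: 20 c5 8c 84 90 21 0d fd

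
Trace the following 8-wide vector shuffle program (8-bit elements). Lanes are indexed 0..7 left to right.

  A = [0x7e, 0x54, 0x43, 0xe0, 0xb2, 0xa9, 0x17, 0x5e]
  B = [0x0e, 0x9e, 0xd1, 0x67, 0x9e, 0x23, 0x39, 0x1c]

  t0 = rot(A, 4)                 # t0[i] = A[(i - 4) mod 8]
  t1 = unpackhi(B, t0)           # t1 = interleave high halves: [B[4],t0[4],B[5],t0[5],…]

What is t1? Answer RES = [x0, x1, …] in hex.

  t0: b2 a9 17 5e 7e 54 43 e0
  t1: 9e 7e 23 54 39 43 1c e0

RES = [0x9e, 0x7e, 0x23, 0x54, 0x39, 0x43, 0x1c, 0xe0]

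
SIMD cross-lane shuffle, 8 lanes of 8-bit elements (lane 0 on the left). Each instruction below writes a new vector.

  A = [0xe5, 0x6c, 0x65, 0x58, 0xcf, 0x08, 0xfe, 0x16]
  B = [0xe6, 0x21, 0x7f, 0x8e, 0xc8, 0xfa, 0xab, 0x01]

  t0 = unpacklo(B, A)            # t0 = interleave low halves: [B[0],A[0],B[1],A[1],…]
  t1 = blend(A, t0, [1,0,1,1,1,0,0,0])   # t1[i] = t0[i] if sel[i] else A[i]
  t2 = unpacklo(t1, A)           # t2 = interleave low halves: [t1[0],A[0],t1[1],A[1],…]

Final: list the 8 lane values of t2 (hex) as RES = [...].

RES = [0xe6, 0xe5, 0x6c, 0x6c, 0x21, 0x65, 0x6c, 0x58]

t0 = [0xe6, 0xe5, 0x21, 0x6c, 0x7f, 0x65, 0x8e, 0x58]
t1 = [0xe6, 0x6c, 0x21, 0x6c, 0x7f, 0x08, 0xfe, 0x16]
t2 = [0xe6, 0xe5, 0x6c, 0x6c, 0x21, 0x65, 0x6c, 0x58]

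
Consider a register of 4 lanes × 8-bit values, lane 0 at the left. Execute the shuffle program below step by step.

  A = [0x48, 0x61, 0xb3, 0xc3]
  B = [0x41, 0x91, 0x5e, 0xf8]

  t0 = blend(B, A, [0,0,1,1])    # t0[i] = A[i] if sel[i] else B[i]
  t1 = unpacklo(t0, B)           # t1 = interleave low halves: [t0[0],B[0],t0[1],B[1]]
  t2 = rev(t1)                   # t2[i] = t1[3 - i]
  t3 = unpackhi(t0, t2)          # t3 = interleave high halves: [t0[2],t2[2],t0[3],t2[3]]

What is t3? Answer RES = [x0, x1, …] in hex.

  t0: 41 91 b3 c3
  t1: 41 41 91 91
  t2: 91 91 41 41
  t3: b3 41 c3 41

RES = [0xb3, 0x41, 0xc3, 0x41]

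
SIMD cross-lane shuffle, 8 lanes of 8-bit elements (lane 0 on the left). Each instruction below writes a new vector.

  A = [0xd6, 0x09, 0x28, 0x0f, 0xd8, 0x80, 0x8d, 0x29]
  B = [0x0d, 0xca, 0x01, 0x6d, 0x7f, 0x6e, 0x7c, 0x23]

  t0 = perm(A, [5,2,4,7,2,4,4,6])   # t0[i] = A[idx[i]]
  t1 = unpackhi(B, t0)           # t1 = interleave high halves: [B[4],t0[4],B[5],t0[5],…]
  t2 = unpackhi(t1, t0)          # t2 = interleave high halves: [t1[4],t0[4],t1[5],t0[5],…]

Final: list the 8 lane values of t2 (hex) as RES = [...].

  t0: 80 28 d8 29 28 d8 d8 8d
  t1: 7f 28 6e d8 7c d8 23 8d
  t2: 7c 28 d8 d8 23 d8 8d 8d

RES = [ 0x7c  0x28  0xd8  0xd8  0x23  0xd8  0x8d  0x8d ]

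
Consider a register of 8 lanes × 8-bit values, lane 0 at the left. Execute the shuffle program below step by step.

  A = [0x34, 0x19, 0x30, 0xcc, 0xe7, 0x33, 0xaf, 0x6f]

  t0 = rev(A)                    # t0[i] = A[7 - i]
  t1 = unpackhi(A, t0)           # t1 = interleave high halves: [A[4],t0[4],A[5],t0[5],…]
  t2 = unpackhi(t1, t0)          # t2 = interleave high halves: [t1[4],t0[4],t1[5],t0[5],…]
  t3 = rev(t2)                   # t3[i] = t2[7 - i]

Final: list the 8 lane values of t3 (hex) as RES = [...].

t0 = [0x6f, 0xaf, 0x33, 0xe7, 0xcc, 0x30, 0x19, 0x34]
t1 = [0xe7, 0xcc, 0x33, 0x30, 0xaf, 0x19, 0x6f, 0x34]
t2 = [0xaf, 0xcc, 0x19, 0x30, 0x6f, 0x19, 0x34, 0x34]
t3 = [0x34, 0x34, 0x19, 0x6f, 0x30, 0x19, 0xcc, 0xaf]

RES = [0x34, 0x34, 0x19, 0x6f, 0x30, 0x19, 0xcc, 0xaf]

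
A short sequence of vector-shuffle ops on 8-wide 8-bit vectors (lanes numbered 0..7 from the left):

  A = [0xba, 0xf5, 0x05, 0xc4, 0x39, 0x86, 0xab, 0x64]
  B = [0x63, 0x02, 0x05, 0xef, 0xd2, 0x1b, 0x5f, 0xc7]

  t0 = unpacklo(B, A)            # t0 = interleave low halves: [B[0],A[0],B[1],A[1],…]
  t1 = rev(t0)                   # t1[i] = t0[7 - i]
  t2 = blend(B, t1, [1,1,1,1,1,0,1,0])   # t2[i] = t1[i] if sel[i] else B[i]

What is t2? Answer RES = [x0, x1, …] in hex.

  t0: 63 ba 02 f5 05 05 ef c4
  t1: c4 ef 05 05 f5 02 ba 63
  t2: c4 ef 05 05 f5 1b ba c7

RES = [0xc4, 0xef, 0x05, 0x05, 0xf5, 0x1b, 0xba, 0xc7]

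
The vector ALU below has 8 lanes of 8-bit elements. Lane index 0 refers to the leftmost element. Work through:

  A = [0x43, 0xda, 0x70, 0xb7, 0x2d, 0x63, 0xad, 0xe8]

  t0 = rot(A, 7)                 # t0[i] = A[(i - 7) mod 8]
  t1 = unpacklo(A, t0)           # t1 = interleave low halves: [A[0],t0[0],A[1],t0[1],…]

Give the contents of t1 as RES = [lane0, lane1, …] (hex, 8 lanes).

→ t0 |da|70|b7|2d|63|ad|e8|43|
→ t1 |43|da|da|70|70|b7|b7|2d|

RES = [ 0x43  0xda  0xda  0x70  0x70  0xb7  0xb7  0x2d ]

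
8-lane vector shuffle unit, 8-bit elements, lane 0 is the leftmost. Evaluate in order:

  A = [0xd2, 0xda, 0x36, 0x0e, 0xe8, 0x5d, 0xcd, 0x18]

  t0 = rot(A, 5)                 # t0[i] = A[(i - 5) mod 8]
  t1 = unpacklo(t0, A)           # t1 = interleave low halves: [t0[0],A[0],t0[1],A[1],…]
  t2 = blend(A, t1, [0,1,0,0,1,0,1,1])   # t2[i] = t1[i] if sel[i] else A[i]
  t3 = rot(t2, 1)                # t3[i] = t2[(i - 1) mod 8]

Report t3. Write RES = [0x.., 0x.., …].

  t0: 0e e8 5d cd 18 d2 da 36
  t1: 0e d2 e8 da 5d 36 cd 0e
  t2: d2 d2 36 0e 5d 5d cd 0e
  t3: 0e d2 d2 36 0e 5d 5d cd

RES = [0x0e, 0xd2, 0xd2, 0x36, 0x0e, 0x5d, 0x5d, 0xcd]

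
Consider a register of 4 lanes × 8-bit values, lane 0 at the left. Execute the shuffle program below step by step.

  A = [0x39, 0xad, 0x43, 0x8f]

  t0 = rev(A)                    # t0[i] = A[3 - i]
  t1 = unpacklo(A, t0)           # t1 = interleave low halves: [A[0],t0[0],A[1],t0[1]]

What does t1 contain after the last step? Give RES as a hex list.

RES = [ 0x39  0x8f  0xad  0x43 ]

  t0: 8f 43 ad 39
  t1: 39 8f ad 43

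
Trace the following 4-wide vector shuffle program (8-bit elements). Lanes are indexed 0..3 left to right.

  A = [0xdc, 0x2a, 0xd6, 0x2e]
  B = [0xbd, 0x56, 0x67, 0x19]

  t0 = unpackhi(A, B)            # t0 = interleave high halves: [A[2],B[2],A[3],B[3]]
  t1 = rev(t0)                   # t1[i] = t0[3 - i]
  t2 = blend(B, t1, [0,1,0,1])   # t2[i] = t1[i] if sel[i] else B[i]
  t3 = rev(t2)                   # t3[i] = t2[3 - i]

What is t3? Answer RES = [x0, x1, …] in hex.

RES = [ 0xd6  0x67  0x2e  0xbd ]

t0 = [0xd6, 0x67, 0x2e, 0x19]
t1 = [0x19, 0x2e, 0x67, 0xd6]
t2 = [0xbd, 0x2e, 0x67, 0xd6]
t3 = [0xd6, 0x67, 0x2e, 0xbd]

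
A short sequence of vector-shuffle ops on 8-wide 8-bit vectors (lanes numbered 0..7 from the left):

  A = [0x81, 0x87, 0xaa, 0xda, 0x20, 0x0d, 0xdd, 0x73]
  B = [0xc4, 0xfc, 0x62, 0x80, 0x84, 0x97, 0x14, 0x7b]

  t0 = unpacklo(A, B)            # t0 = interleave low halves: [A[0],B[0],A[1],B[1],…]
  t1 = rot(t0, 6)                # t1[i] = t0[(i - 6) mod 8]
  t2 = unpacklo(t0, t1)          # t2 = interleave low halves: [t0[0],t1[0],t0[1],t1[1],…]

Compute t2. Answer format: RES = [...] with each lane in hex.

RES = [ 0x81  0x87  0xc4  0xfc  0x87  0xaa  0xfc  0x62 ]

  t0: 81 c4 87 fc aa 62 da 80
  t1: 87 fc aa 62 da 80 81 c4
  t2: 81 87 c4 fc 87 aa fc 62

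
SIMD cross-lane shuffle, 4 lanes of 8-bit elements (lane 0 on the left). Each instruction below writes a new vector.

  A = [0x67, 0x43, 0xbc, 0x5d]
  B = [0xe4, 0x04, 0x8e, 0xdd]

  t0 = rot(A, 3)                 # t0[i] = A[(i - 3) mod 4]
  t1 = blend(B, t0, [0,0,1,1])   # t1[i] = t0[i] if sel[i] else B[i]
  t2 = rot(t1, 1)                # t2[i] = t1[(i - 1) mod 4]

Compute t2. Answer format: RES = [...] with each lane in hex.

RES = [ 0x67  0xe4  0x04  0x5d ]

→ t0 |43|bc|5d|67|
→ t1 |e4|04|5d|67|
→ t2 |67|e4|04|5d|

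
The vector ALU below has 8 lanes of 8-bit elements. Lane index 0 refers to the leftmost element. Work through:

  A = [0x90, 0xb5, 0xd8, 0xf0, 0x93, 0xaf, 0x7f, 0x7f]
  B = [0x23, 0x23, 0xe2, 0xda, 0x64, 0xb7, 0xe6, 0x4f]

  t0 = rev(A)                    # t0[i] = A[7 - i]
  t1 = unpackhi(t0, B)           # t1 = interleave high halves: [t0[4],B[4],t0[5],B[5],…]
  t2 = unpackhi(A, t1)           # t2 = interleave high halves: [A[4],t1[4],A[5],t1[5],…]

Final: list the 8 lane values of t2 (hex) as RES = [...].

RES = [0x93, 0xb5, 0xaf, 0xe6, 0x7f, 0x90, 0x7f, 0x4f]

→ t0 |7f|7f|af|93|f0|d8|b5|90|
→ t1 |f0|64|d8|b7|b5|e6|90|4f|
→ t2 |93|b5|af|e6|7f|90|7f|4f|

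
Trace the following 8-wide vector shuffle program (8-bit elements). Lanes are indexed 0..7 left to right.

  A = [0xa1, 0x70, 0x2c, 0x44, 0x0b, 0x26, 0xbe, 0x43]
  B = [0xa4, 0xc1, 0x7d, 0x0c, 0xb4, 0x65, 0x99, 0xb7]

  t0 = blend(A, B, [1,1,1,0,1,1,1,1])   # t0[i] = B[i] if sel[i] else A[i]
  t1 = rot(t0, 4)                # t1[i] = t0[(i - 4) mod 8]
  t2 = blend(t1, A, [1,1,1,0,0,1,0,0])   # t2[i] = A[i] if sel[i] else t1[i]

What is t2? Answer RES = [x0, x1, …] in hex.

→ t0 |a4|c1|7d|44|b4|65|99|b7|
→ t1 |b4|65|99|b7|a4|c1|7d|44|
→ t2 |a1|70|2c|b7|a4|26|7d|44|

RES = [0xa1, 0x70, 0x2c, 0xb7, 0xa4, 0x26, 0x7d, 0x44]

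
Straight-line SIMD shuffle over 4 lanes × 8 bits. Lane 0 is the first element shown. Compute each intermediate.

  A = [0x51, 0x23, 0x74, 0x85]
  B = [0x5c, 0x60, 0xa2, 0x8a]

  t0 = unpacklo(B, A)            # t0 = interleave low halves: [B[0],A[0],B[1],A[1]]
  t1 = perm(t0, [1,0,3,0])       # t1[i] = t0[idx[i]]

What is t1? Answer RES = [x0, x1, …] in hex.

RES = [0x51, 0x5c, 0x23, 0x5c]

→ t0 |5c|51|60|23|
→ t1 |51|5c|23|5c|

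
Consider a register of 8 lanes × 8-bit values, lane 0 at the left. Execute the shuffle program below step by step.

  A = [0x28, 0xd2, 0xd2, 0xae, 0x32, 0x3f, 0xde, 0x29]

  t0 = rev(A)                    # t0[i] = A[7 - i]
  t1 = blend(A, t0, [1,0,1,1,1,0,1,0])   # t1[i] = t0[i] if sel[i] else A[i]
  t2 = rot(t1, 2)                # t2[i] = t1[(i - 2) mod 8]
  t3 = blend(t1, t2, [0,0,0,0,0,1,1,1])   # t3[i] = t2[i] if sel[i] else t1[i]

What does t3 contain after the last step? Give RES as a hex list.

→ t0 |29|de|3f|32|ae|d2|d2|28|
→ t1 |29|d2|3f|32|ae|3f|d2|29|
→ t2 |d2|29|29|d2|3f|32|ae|3f|
→ t3 |29|d2|3f|32|ae|32|ae|3f|

RES = [ 0x29  0xd2  0x3f  0x32  0xae  0x32  0xae  0x3f ]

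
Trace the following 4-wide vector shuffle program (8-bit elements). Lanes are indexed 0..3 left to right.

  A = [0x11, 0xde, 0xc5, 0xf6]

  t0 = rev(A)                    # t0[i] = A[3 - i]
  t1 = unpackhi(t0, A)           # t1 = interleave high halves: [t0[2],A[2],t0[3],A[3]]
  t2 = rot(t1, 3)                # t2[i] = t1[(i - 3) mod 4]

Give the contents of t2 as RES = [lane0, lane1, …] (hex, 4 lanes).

  t0: f6 c5 de 11
  t1: de c5 11 f6
  t2: c5 11 f6 de

RES = [ 0xc5  0x11  0xf6  0xde ]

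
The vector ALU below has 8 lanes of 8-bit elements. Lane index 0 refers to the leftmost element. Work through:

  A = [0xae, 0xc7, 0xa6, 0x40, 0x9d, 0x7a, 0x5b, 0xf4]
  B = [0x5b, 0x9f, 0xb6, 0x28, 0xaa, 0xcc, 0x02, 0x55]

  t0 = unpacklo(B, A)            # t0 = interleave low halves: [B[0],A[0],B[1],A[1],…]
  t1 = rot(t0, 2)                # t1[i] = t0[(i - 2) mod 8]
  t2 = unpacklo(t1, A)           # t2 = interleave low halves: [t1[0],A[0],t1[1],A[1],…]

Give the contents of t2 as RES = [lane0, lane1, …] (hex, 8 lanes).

RES = [ 0x28  0xae  0x40  0xc7  0x5b  0xa6  0xae  0x40 ]

t0 = [0x5b, 0xae, 0x9f, 0xc7, 0xb6, 0xa6, 0x28, 0x40]
t1 = [0x28, 0x40, 0x5b, 0xae, 0x9f, 0xc7, 0xb6, 0xa6]
t2 = [0x28, 0xae, 0x40, 0xc7, 0x5b, 0xa6, 0xae, 0x40]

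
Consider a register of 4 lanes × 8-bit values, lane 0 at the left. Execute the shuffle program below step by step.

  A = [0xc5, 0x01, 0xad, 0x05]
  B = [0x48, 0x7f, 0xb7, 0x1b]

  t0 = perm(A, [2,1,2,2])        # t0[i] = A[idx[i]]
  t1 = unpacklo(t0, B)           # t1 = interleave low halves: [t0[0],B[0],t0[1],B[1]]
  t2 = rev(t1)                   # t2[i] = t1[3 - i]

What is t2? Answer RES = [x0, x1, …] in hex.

→ t0 |ad|01|ad|ad|
→ t1 |ad|48|01|7f|
→ t2 |7f|01|48|ad|

RES = [0x7f, 0x01, 0x48, 0xad]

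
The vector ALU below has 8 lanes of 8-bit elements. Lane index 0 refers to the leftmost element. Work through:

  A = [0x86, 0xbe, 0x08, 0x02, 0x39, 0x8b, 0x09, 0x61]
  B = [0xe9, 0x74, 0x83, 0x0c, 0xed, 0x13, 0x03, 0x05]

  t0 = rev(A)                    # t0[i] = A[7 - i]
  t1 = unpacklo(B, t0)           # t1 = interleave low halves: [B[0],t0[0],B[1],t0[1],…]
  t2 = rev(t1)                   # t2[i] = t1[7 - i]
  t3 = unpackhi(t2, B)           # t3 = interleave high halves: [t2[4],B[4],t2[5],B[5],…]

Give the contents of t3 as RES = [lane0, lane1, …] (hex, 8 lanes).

t0 = [0x61, 0x09, 0x8b, 0x39, 0x02, 0x08, 0xbe, 0x86]
t1 = [0xe9, 0x61, 0x74, 0x09, 0x83, 0x8b, 0x0c, 0x39]
t2 = [0x39, 0x0c, 0x8b, 0x83, 0x09, 0x74, 0x61, 0xe9]
t3 = [0x09, 0xed, 0x74, 0x13, 0x61, 0x03, 0xe9, 0x05]

RES = [ 0x09  0xed  0x74  0x13  0x61  0x03  0xe9  0x05 ]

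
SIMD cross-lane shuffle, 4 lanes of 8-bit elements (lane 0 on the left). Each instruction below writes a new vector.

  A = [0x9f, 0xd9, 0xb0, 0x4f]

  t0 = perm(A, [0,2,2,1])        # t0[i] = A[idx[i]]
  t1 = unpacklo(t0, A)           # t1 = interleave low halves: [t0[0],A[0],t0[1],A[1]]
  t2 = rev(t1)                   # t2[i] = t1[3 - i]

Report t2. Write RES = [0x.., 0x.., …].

t0 = [0x9f, 0xb0, 0xb0, 0xd9]
t1 = [0x9f, 0x9f, 0xb0, 0xd9]
t2 = [0xd9, 0xb0, 0x9f, 0x9f]

RES = [ 0xd9  0xb0  0x9f  0x9f ]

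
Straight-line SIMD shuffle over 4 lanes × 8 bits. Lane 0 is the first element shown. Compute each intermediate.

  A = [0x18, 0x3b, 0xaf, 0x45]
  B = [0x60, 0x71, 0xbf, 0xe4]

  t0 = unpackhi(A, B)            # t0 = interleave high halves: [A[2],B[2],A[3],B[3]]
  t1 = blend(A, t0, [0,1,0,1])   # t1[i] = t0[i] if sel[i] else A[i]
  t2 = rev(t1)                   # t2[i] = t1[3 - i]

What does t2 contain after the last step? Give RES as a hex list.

t0 = [0xaf, 0xbf, 0x45, 0xe4]
t1 = [0x18, 0xbf, 0xaf, 0xe4]
t2 = [0xe4, 0xaf, 0xbf, 0x18]

RES = [0xe4, 0xaf, 0xbf, 0x18]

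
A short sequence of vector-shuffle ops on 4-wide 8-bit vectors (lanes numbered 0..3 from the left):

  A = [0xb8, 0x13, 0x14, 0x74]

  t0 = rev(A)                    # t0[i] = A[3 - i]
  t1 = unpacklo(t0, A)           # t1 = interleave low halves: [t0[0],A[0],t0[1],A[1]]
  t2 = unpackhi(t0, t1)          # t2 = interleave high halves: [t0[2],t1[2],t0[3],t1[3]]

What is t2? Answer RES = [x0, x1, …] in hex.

RES = [0x13, 0x14, 0xb8, 0x13]

  t0: 74 14 13 b8
  t1: 74 b8 14 13
  t2: 13 14 b8 13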